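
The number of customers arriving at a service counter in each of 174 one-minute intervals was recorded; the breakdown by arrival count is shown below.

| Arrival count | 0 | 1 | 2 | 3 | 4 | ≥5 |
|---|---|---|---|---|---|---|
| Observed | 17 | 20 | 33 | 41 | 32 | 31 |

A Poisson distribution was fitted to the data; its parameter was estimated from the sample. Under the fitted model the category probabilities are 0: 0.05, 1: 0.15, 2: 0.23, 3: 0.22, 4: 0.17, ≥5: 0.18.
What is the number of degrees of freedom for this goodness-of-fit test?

4

There are k = 6 categories and 1 parameter estimated from the data, so df = 6 − 1 − 1 = 4.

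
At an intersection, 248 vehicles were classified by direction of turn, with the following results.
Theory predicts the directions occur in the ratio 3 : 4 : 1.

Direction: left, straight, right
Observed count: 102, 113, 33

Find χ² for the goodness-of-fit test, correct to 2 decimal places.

Ratio total = 8. Expected counts: 248×3/8 = 93, 248×4/8 = 124, 248×1/8 = 31.
cat           O        E   (O−E)²/E
left        102       93      0.871
straight    113      124      0.976
right        33       31      0.129
Sum = 1.98

1.98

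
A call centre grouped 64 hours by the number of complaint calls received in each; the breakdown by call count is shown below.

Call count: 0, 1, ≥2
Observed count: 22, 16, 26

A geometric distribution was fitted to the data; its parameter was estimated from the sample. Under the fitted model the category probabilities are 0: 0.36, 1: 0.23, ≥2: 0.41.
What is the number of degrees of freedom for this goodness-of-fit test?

There are k = 3 categories and 1 parameter estimated from the data, so df = 3 − 1 − 1 = 1.

1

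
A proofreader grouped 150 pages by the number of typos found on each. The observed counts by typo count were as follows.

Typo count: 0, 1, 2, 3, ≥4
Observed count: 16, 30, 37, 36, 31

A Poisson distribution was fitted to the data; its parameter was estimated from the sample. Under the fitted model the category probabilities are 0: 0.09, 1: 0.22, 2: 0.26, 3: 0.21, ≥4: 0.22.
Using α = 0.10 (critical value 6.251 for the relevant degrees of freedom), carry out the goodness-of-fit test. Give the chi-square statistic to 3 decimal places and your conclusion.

1.602; do not reject

Expected counts E_i = n·p_i: 150×0.09 = 13.5, 150×0.22 = 33, 150×0.26 = 39, 150×0.21 = 31.5, 150×0.22 = 33.
cat         O        E   (O−E)²/E
0          16     13.5     0.4630
1          30       33     0.2727
2          37       39     0.1026
3          36     31.5     0.6429
≥4         31       33     0.1212
Sum = 1.602
df = 3. Since 1.602 < 6.251, we do not reject H₀.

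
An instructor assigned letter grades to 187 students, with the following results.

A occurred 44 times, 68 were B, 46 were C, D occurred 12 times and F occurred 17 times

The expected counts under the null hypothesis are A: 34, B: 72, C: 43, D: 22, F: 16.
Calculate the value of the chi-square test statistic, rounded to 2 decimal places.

7.98

A: (44 − 34)²/34 = 100/34 = 2.941
B: (68 − 72)²/72 = 16/72 = 0.222
C: (46 − 43)²/43 = 9/43 = 0.209
D: (12 − 22)²/22 = 100/22 = 4.545
F: (17 − 16)²/16 = 1/16 = 0.063
Sum = 7.98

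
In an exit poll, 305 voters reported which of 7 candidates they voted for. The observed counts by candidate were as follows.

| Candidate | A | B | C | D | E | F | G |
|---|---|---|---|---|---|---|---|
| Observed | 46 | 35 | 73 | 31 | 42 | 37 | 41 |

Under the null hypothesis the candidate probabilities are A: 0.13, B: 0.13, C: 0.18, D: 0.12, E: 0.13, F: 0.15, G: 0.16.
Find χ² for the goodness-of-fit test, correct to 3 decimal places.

11.446

Expected counts E_i = n·p_i: 305×0.13 = 39.65, 305×0.13 = 39.65, 305×0.18 = 54.9, 305×0.12 = 36.6, 305×0.13 = 39.65, 305×0.15 = 45.75, 305×0.16 = 48.8.
A: (46 − 39.65)²/39.65 = 40.3225/39.65 = 1.0170
B: (35 − 39.65)²/39.65 = 21.6225/39.65 = 0.5453
C: (73 − 54.9)²/54.9 = 327.61/54.9 = 5.9674
D: (31 − 36.6)²/36.6 = 31.36/36.6 = 0.8568
E: (42 − 39.65)²/39.65 = 5.5225/39.65 = 0.1393
F: (37 − 45.75)²/45.75 = 76.5625/45.75 = 1.6735
G: (41 − 48.8)²/48.8 = 60.84/48.8 = 1.2467
Sum = 11.446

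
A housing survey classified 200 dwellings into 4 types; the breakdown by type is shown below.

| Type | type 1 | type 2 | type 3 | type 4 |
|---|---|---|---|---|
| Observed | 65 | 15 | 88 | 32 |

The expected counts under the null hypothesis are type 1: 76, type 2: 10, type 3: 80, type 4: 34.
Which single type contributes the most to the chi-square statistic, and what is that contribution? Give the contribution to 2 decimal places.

type 2, 2.50

type 1: (65 − 76)²/76 = 121/76 = 1.592
type 2: (15 − 10)²/10 = 25/10 = 2.500
type 3: (88 − 80)²/80 = 64/80 = 0.800
type 4: (32 − 34)²/34 = 4/34 = 0.118
The largest term is for type 2: 2.50.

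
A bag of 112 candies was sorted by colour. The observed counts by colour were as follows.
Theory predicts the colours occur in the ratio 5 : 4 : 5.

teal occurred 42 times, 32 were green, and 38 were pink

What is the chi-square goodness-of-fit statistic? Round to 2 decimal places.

Ratio total = 14. Expected counts: 112×5/14 = 40, 112×4/14 = 32, 112×5/14 = 40.
cat         O        E   (O−E)²/E
teal       42       40      0.100
green      32       32      0.000
pink       38       40      0.100
Sum = 0.20

0.20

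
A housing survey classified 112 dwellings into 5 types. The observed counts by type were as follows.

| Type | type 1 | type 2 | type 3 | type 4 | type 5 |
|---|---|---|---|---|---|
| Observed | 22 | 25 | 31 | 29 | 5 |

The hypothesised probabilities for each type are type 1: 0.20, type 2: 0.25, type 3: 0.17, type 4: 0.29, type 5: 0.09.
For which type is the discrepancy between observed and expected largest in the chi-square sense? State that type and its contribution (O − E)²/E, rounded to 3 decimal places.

type 3, 7.513

Expected counts E_i = n·p_i: 112×0.20 = 22.4, 112×0.25 = 28, 112×0.17 = 19.04, 112×0.29 = 32.48, 112×0.09 = 10.08.
type 1: (22 − 22.4)²/22.4 = 0.16/22.4 = 0.0071
type 2: (25 − 28)²/28 = 9/28 = 0.3214
type 3: (31 − 19.04)²/19.04 = 143.0416/19.04 = 7.5127
type 4: (29 − 32.48)²/32.48 = 12.1104/32.48 = 0.3729
type 5: (5 − 10.08)²/10.08 = 25.8064/10.08 = 2.5602
The largest term is for type 3: 7.513.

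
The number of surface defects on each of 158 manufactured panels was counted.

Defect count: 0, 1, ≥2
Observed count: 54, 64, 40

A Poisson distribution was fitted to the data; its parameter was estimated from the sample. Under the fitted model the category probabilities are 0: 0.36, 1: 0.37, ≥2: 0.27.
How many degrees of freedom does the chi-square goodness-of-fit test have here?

There are k = 3 categories and 1 parameter estimated from the data, so df = 3 − 1 − 1 = 1.

1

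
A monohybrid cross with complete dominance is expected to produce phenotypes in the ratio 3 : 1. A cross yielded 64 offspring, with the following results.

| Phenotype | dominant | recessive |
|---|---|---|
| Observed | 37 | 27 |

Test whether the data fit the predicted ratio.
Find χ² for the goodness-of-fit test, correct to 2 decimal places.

Ratio total = 4. Expected counts: 64×3/4 = 48, 64×1/4 = 16.
dominant: (37 − 48)²/48 = 121/48 = 2.521
recessive: (27 − 16)²/16 = 121/16 = 7.563
Sum = 10.08

10.08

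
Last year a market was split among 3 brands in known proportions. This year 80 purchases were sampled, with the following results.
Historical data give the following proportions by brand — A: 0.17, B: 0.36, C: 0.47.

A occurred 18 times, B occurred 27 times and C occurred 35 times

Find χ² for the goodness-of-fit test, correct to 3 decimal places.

1.716

Expected counts E_i = n·p_i: 80×0.17 = 13.6, 80×0.36 = 28.8, 80×0.47 = 37.6.
χ² = (18−13.6)²/13.6 + (27−28.8)²/28.8 + (35−37.6)²/37.6
   = 1.4235 + 0.1125 + 0.1798
Sum = 1.716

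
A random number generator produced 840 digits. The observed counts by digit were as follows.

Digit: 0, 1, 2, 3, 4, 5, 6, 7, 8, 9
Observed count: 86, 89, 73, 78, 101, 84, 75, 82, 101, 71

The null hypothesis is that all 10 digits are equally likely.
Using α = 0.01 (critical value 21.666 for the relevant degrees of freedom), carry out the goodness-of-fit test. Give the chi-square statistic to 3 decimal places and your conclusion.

Under H₀ each category has probability 1/10, so each expected count is 840/10 = 84.
cat         O        E   (O−E)²/E
0          86       84     0.0476
1          89       84     0.2976
2          73       84     1.4405
3          78       84     0.4286
4         101       84     3.4405
5          84       84     0.0000
6          75       84     0.9643
7          82       84     0.0476
8         101       84     3.4405
9          71       84     2.0119
Sum = 12.119
df = 9. Since 12.119 < 21.666, we do not reject H₀.

12.119; do not reject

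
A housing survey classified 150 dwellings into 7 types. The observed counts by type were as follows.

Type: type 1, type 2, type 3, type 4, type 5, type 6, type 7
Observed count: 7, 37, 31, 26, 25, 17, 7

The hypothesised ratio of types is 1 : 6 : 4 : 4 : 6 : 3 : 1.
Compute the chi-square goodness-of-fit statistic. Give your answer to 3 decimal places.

5.986

Ratio total = 25. Expected counts: 150×1/25 = 6, 150×6/25 = 36, 150×4/25 = 24, 150×4/25 = 24, 150×6/25 = 36, 150×3/25 = 18, 150×1/25 = 6.
type 1: (7 − 6)²/6 = 1/6 = 0.1667
type 2: (37 − 36)²/36 = 1/36 = 0.0278
type 3: (31 − 24)²/24 = 49/24 = 2.0417
type 4: (26 − 24)²/24 = 4/24 = 0.1667
type 5: (25 − 36)²/36 = 121/36 = 3.3611
type 6: (17 − 18)²/18 = 1/18 = 0.0556
type 7: (7 − 6)²/6 = 1/6 = 0.1667
Sum = 5.986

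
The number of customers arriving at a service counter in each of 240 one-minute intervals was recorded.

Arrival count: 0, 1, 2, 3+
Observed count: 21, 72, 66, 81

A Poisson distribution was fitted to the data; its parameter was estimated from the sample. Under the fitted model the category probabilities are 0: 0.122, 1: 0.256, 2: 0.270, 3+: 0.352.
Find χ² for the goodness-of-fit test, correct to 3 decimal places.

4.322

Expected counts E_i = n·p_i: 240×0.122 = 29.28, 240×0.256 = 61.44, 240×0.270 = 64.8, 240×0.352 = 84.48.
χ² = (21−29.28)²/29.28 + (72−61.44)²/61.44 + (66−64.8)²/64.8 + (81−84.48)²/84.48
   = 2.3415 + 1.8150 + 0.0222 + 0.1434
Sum = 4.322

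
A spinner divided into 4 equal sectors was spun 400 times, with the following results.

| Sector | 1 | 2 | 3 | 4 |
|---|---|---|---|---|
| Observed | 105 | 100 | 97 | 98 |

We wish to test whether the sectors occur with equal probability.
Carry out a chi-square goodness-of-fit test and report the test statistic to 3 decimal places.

0.380

Expected count for each of the 4 categories: 400/4 = 100.
1: (105 − 100)²/100 = 25/100 = 0.2500
2: (100 − 100)²/100 = 0/100 = 0.0000
3: (97 − 100)²/100 = 9/100 = 0.0900
4: (98 − 100)²/100 = 4/100 = 0.0400
Sum = 0.380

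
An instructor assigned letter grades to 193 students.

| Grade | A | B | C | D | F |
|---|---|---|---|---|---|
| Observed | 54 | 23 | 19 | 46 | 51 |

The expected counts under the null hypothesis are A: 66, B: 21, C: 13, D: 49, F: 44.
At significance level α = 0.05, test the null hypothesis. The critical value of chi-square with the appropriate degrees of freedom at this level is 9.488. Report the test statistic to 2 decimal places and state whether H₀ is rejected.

cat         O        E   (O−E)²/E
A          54       66      2.182
B          23       21      0.190
C          19       13      2.769
D          46       49      0.184
F          51       44      1.114
Sum = 6.44
df = 4. Since 6.44 < 9.488, we do not reject H₀.

6.44; do not reject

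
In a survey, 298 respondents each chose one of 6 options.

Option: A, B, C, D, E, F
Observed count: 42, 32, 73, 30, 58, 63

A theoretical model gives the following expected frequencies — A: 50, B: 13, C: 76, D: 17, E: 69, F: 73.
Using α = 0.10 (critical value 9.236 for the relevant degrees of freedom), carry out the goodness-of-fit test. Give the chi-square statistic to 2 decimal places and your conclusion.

χ² = (42−50)²/50 + (32−13)²/13 + (73−76)²/76 + (30−17)²/17 + (58−69)²/69 + (63−73)²/73
   = 1.280 + 27.769 + 0.118 + 9.941 + 1.754 + 1.370
Sum = 42.23
df = 5. Since 42.23 > 9.236, we reject H₀.

42.23; reject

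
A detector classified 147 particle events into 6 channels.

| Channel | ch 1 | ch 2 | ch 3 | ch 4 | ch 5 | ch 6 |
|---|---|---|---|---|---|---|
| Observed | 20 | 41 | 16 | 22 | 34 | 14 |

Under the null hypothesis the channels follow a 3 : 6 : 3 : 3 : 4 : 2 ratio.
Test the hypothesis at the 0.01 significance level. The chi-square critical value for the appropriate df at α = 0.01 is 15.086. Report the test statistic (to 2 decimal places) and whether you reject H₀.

2.60; do not reject

Ratio total = 21. Expected counts: 147×3/21 = 21, 147×6/21 = 42, 147×3/21 = 21, 147×3/21 = 21, 147×4/21 = 28, 147×2/21 = 14.
ch 1: (20 − 21)²/21 = 1/21 = 0.048
ch 2: (41 − 42)²/42 = 1/42 = 0.024
ch 3: (16 − 21)²/21 = 25/21 = 1.190
ch 4: (22 − 21)²/21 = 1/21 = 0.048
ch 5: (34 − 28)²/28 = 36/28 = 1.286
ch 6: (14 − 14)²/14 = 0/14 = 0.000
Sum = 2.60
df = 5. Since 2.60 < 15.086, we do not reject H₀.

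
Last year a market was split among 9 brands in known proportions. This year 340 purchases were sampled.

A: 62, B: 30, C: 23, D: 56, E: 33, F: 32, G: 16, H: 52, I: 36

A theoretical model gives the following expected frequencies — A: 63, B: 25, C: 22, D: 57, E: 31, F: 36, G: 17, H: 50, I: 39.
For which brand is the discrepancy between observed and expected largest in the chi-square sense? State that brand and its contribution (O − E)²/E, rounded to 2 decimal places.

cat         O        E   (O−E)²/E
A          62       63      0.016
B          30       25      1.000
C          23       22      0.045
D          56       57      0.018
E          33       31      0.129
F          32       36      0.444
G          16       17      0.059
H          52       50      0.080
I          36       39      0.231
The largest term is for B: 1.00.

B, 1.00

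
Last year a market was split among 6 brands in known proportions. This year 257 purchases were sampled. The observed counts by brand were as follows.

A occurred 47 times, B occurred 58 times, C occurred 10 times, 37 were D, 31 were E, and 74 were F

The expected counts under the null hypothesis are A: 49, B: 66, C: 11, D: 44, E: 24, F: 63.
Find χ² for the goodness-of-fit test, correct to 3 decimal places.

cat         O        E   (O−E)²/E
A          47       49     0.0816
B          58       66     0.9697
C          10       11     0.0909
D          37       44     1.1136
E          31       24     2.0417
F          74       63     1.9206
Sum = 6.218

6.218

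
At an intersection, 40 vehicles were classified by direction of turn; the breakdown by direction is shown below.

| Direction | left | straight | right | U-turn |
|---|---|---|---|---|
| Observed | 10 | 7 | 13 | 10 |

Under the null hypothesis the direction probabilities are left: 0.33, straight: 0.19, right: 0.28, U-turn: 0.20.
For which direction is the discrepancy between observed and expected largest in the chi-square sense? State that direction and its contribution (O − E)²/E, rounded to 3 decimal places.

Expected counts E_i = n·p_i: 40×0.33 = 13.2, 40×0.19 = 7.6, 40×0.28 = 11.2, 40×0.20 = 8.
χ² = (10−13.2)²/13.2 + (7−7.6)²/7.6 + (13−11.2)²/11.2 + (10−8)²/8
   = 0.7758 + 0.0474 + 0.2893 + 0.5000
The largest term is for left: 0.776.

left, 0.776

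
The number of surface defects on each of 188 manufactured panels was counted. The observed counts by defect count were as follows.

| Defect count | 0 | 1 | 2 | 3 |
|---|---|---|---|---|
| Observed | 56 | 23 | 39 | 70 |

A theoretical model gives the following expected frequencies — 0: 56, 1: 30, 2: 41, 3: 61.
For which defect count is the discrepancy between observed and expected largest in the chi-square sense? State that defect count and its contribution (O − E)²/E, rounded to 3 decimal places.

1, 1.633

χ² = (56−56)²/56 + (23−30)²/30 + (39−41)²/41 + (70−61)²/61
   = 0.0000 + 1.6333 + 0.0976 + 1.3279
The largest term is for 1: 1.633.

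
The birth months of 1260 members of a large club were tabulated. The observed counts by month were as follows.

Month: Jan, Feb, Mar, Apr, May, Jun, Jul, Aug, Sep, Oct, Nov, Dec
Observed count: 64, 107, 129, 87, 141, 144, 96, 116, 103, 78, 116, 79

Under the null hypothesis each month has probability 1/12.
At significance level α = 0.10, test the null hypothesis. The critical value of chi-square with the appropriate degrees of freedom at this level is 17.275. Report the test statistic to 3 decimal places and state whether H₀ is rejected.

Expected count for each of the 12 categories: 1260/12 = 105.
cat         O        E   (O−E)²/E
Jan        64      105    16.0095
Feb       107      105     0.0381
Mar       129      105     5.4857
Apr        87      105     3.0857
May       141      105    12.3429
Jun       144      105    14.4857
Jul        96      105     0.7714
Aug       116      105     1.1524
Sep       103      105     0.0381
Oct        78      105     6.9429
Nov       116      105     1.1524
Dec        79      105     6.4381
Sum = 67.943
df = 11. Since 67.943 > 17.275, we reject H₀.

67.943; reject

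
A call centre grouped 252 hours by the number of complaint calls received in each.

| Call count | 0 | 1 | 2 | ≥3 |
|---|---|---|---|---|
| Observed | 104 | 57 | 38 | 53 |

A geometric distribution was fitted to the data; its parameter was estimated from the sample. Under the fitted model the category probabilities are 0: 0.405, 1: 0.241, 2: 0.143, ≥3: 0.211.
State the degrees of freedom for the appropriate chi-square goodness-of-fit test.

There are k = 4 categories and 1 parameter estimated from the data, so df = 4 − 1 − 1 = 2.

2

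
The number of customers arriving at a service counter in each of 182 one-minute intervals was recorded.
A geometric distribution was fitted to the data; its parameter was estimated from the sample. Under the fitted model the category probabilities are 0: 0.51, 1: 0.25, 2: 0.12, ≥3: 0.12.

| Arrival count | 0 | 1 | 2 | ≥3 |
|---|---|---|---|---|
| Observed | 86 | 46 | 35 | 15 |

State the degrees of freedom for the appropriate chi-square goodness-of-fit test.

2

There are k = 4 categories and 1 parameter estimated from the data, so df = 4 − 1 − 1 = 2.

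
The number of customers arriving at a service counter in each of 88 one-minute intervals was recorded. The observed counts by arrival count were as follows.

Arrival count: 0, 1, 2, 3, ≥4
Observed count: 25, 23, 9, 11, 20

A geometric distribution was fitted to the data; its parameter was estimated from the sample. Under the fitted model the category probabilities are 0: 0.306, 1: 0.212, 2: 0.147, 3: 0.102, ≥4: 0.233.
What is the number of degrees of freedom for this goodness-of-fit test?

There are k = 5 categories and 1 parameter estimated from the data, so df = 5 − 1 − 1 = 3.

3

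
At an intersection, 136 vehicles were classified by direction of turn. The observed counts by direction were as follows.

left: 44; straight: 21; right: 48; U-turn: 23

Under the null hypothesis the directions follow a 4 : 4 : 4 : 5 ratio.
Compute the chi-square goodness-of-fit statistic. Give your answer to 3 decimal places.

23.506

Ratio total = 17. Expected counts: 136×4/17 = 32, 136×4/17 = 32, 136×4/17 = 32, 136×5/17 = 40.
left: (44 − 32)²/32 = 144/32 = 4.5000
straight: (21 − 32)²/32 = 121/32 = 3.7813
right: (48 − 32)²/32 = 256/32 = 8.0000
U-turn: (23 − 40)²/40 = 289/40 = 7.2250
Sum = 23.506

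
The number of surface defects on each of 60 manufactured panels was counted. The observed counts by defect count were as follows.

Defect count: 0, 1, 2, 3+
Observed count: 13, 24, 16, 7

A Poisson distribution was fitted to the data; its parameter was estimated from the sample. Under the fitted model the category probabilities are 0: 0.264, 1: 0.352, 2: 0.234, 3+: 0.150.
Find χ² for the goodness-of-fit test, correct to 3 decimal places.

1.620

Expected counts E_i = n·p_i: 60×0.264 = 15.84, 60×0.352 = 21.12, 60×0.234 = 14.04, 60×0.150 = 9.
0: (13 − 15.84)²/15.84 = 8.0656/15.84 = 0.5092
1: (24 − 21.12)²/21.12 = 8.2944/21.12 = 0.3927
2: (16 − 14.04)²/14.04 = 3.8416/14.04 = 0.2736
3+: (7 − 9)²/9 = 4/9 = 0.4444
Sum = 1.620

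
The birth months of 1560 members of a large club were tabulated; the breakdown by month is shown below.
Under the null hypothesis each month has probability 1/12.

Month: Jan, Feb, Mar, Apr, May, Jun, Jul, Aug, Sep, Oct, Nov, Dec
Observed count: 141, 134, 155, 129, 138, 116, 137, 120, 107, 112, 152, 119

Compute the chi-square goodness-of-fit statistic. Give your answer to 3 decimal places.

20.231

Expected count for each of the 12 categories: 1560/12 = 130.
cat         O        E   (O−E)²/E
Jan       141      130     0.9308
Feb       134      130     0.1231
Mar       155      130     4.8077
Apr       129      130     0.0077
May       138      130     0.4923
Jun       116      130     1.5077
Jul       137      130     0.3769
Aug       120      130     0.7692
Sep       107      130     4.0692
Oct       112      130     2.4923
Nov       152      130     3.7231
Dec       119      130     0.9308
Sum = 20.231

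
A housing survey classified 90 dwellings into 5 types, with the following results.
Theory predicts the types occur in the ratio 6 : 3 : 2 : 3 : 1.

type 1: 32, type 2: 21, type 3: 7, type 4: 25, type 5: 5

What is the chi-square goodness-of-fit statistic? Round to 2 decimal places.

Ratio total = 15. Expected counts: 90×6/15 = 36, 90×3/15 = 18, 90×2/15 = 12, 90×3/15 = 18, 90×1/15 = 6.
cat         O        E   (O−E)²/E
type 1     32       36      0.444
type 2     21       18      0.500
type 3      7       12      2.083
type 4     25       18      2.722
type 5      5        6      0.167
Sum = 5.92

5.92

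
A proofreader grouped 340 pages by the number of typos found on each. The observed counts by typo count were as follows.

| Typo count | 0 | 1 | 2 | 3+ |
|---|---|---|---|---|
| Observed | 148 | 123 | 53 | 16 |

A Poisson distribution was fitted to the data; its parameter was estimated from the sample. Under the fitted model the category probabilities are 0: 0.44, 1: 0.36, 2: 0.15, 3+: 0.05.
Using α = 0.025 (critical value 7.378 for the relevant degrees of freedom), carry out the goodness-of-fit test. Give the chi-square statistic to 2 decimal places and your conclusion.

Expected counts E_i = n·p_i: 340×0.44 = 149.6, 340×0.36 = 122.4, 340×0.15 = 51, 340×0.05 = 17.
0: (148 − 149.6)²/149.6 = 2.56/149.6 = 0.017
1: (123 − 122.4)²/122.4 = 0.36/122.4 = 0.003
2: (53 − 51)²/51 = 4/51 = 0.078
3+: (16 − 17)²/17 = 1/17 = 0.059
Sum = 0.16
df = 2. Since 0.16 < 7.378, we do not reject H₀.

0.16; do not reject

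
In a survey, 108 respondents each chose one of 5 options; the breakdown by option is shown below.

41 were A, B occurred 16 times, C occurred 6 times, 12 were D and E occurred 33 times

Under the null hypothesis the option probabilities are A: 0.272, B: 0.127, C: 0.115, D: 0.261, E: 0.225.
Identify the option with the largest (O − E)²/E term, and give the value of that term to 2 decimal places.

Expected counts E_i = n·p_i: 108×0.272 = 29.376, 108×0.127 = 13.716, 108×0.115 = 12.42, 108×0.261 = 28.188, 108×0.225 = 24.3.
χ² = (41−29.376)²/29.376 + (16−13.716)²/13.716 + (6−12.42)²/12.42 + (12−28.188)²/28.188 + (33−24.3)²/24.3
   = 4.600 + 0.380 + 3.319 + 9.297 + 3.115
The largest term is for D: 9.30.

D, 9.30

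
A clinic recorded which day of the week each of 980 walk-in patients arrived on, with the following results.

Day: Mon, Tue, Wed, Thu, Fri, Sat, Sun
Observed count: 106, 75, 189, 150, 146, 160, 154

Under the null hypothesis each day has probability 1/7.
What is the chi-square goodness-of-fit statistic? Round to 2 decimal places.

60.81

Under H₀ each category has probability 1/7, so each expected count is 980/7 = 140.
Mon: (106 − 140)²/140 = 1156/140 = 8.257
Tue: (75 − 140)²/140 = 4225/140 = 30.179
Wed: (189 − 140)²/140 = 2401/140 = 17.150
Thu: (150 − 140)²/140 = 100/140 = 0.714
Fri: (146 − 140)²/140 = 36/140 = 0.257
Sat: (160 − 140)²/140 = 400/140 = 2.857
Sun: (154 − 140)²/140 = 196/140 = 1.400
Sum = 60.81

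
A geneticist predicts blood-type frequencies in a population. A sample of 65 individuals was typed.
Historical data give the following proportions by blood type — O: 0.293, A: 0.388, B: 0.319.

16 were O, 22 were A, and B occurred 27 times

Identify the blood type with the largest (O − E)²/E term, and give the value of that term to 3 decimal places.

Expected counts E_i = n·p_i: 65×0.293 = 19.045, 65×0.388 = 25.22, 65×0.319 = 20.735.
O: (16 − 19.045)²/19.045 = 9.272025/19.045 = 0.4868
A: (22 − 25.22)²/25.22 = 10.3684/25.22 = 0.4111
B: (27 − 20.735)²/20.735 = 39.250225/20.735 = 1.8929
The largest term is for B: 1.893.

B, 1.893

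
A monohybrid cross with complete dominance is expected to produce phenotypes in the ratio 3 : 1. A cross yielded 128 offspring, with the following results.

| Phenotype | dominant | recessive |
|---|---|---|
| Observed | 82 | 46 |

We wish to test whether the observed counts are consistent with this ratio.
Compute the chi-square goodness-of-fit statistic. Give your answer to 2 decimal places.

8.17

Ratio total = 4. Expected counts: 128×3/4 = 96, 128×1/4 = 32.
dominant: (82 − 96)²/96 = 196/96 = 2.042
recessive: (46 − 32)²/32 = 196/32 = 6.125
Sum = 8.17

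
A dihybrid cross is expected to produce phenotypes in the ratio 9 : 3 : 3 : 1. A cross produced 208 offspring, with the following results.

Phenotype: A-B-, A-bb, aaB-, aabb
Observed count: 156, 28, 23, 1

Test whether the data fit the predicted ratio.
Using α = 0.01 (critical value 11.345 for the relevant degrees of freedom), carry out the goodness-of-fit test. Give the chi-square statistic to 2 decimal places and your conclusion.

33.74; reject

Ratio total = 16. Expected counts: 208×9/16 = 117, 208×3/16 = 39, 208×3/16 = 39, 208×1/16 = 13.
A-B-: (156 − 117)²/117 = 1521/117 = 13.000
A-bb: (28 − 39)²/39 = 121/39 = 3.103
aaB-: (23 − 39)²/39 = 256/39 = 6.564
aabb: (1 − 13)²/13 = 144/13 = 11.077
Sum = 33.74
df = 3. Since 33.74 > 11.345, we reject H₀.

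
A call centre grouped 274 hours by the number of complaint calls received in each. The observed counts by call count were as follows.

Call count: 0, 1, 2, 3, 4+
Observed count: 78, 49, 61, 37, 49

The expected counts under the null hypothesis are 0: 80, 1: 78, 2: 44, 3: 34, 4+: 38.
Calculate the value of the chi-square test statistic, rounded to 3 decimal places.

χ² = (78−80)²/80 + (49−78)²/78 + (61−44)²/44 + (37−34)²/34 + (49−38)²/38
   = 0.0500 + 10.7821 + 6.5682 + 0.2647 + 3.1842
Sum = 20.849

20.849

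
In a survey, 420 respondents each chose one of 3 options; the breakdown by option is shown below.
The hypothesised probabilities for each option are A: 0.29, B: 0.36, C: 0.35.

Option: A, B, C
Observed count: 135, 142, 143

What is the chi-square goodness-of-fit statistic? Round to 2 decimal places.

2.10

Expected counts E_i = n·p_i: 420×0.29 = 121.8, 420×0.36 = 151.2, 420×0.35 = 147.
cat         O        E   (O−E)²/E
A         135    121.8      1.431
B         142    151.2      0.560
C         143      147      0.109
Sum = 2.10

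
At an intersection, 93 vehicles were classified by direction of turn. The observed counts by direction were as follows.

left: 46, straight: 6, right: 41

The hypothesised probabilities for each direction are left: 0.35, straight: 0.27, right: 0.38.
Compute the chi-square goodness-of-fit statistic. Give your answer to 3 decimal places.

21.008

Expected counts E_i = n·p_i: 93×0.35 = 32.55, 93×0.27 = 25.11, 93×0.38 = 35.34.
cat           O        E   (O−E)²/E
left         46    32.55     5.5577
straight      6    25.11    14.5437
right        41    35.34     0.9065
Sum = 21.008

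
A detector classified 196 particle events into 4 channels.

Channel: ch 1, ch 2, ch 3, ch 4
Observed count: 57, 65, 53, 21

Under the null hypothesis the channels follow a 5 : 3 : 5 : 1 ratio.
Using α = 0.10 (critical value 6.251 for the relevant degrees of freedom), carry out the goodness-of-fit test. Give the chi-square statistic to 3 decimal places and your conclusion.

22.638; reject

Ratio total = 14. Expected counts: 196×5/14 = 70, 196×3/14 = 42, 196×5/14 = 70, 196×1/14 = 14.
χ² = (57−70)²/70 + (65−42)²/42 + (53−70)²/70 + (21−14)²/14
   = 2.4143 + 12.5952 + 4.1286 + 3.5000
Sum = 22.638
df = 3. Since 22.638 > 6.251, we reject H₀.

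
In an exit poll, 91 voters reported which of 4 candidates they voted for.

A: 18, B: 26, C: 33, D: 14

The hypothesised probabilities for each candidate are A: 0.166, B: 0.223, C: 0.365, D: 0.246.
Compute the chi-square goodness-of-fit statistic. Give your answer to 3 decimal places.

Expected counts E_i = n·p_i: 91×0.166 = 15.106, 91×0.223 = 20.293, 91×0.365 = 33.215, 91×0.246 = 22.386.
cat         O        E   (O−E)²/E
A          18   15.106     0.5544
B          26   20.293     1.6050
C          33   33.215     0.0014
D          14   22.386     3.1415
Sum = 5.302

5.302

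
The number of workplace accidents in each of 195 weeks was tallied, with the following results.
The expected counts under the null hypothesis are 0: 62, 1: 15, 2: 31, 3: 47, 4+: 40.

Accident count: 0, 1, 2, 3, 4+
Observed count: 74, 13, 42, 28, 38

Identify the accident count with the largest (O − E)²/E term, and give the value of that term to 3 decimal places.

3, 7.681

χ² = (74−62)²/62 + (13−15)²/15 + (42−31)²/31 + (28−47)²/47 + (38−40)²/40
   = 2.3226 + 0.2667 + 3.9032 + 7.6809 + 0.1000
The largest term is for 3: 7.681.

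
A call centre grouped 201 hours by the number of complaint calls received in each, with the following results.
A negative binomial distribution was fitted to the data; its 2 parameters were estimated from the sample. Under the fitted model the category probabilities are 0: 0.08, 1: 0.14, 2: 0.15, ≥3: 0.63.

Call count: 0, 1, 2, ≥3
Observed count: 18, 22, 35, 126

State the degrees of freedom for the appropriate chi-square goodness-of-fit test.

1

There are k = 4 categories and 2 parameters estimated from the data, so df = 4 − 1 − 2 = 1.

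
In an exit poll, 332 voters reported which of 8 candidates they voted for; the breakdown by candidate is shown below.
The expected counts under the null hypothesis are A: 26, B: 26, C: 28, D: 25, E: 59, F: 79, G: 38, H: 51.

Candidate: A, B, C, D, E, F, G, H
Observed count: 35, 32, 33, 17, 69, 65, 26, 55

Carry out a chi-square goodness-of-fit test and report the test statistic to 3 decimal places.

16.232

A: (35 − 26)²/26 = 81/26 = 3.1154
B: (32 − 26)²/26 = 36/26 = 1.3846
C: (33 − 28)²/28 = 25/28 = 0.8929
D: (17 − 25)²/25 = 64/25 = 2.5600
E: (69 − 59)²/59 = 100/59 = 1.6949
F: (65 − 79)²/79 = 196/79 = 2.4810
G: (26 − 38)²/38 = 144/38 = 3.7895
H: (55 − 51)²/51 = 16/51 = 0.3137
Sum = 16.232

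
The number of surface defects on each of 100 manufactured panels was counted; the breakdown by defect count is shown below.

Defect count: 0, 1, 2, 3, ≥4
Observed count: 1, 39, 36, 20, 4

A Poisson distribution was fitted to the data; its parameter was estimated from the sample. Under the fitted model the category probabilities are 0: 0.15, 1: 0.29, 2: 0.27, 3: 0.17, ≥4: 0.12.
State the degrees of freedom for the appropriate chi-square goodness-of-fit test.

There are k = 5 categories and 1 parameter estimated from the data, so df = 5 − 1 − 1 = 3.

3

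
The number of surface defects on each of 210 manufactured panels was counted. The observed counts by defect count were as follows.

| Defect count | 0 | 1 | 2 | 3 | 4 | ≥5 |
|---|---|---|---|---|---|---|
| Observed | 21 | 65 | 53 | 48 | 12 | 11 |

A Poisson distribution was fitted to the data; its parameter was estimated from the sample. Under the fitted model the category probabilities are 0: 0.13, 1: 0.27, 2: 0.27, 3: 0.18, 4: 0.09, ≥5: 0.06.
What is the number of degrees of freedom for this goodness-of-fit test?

4

There are k = 6 categories and 1 parameter estimated from the data, so df = 6 − 1 − 1 = 4.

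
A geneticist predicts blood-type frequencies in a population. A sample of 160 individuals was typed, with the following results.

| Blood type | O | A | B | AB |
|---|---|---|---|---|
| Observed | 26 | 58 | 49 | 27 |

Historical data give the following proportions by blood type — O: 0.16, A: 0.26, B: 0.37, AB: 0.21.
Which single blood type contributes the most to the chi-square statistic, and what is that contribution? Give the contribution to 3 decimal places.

Expected counts E_i = n·p_i: 160×0.16 = 25.6, 160×0.26 = 41.6, 160×0.37 = 59.2, 160×0.21 = 33.6.
χ² = (26−25.6)²/25.6 + (58−41.6)²/41.6 + (49−59.2)²/59.2 + (27−33.6)²/33.6
   = 0.0063 + 6.4654 + 1.7574 + 1.2964
The largest term is for A: 6.465.

A, 6.465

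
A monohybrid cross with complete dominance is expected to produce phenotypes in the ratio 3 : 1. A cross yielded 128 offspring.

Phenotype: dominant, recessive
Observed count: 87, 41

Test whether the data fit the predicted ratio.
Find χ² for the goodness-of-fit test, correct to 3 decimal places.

Ratio total = 4. Expected counts: 128×3/4 = 96, 128×1/4 = 32.
cat            O        E   (O−E)²/E
dominant      87       96     0.8438
recessive     41       32     2.5313
Sum = 3.375

3.375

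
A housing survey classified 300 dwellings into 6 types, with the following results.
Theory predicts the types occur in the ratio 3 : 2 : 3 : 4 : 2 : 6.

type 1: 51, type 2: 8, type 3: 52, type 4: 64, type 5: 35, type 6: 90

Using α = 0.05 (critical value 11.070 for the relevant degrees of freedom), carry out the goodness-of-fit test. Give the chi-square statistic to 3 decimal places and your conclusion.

Ratio total = 20. Expected counts: 300×3/20 = 45, 300×2/20 = 30, 300×3/20 = 45, 300×4/20 = 60, 300×2/20 = 30, 300×6/20 = 90.
type 1: (51 − 45)²/45 = 36/45 = 0.8000
type 2: (8 − 30)²/30 = 484/30 = 16.1333
type 3: (52 − 45)²/45 = 49/45 = 1.0889
type 4: (64 − 60)²/60 = 16/60 = 0.2667
type 5: (35 − 30)²/30 = 25/30 = 0.8333
type 6: (90 − 90)²/90 = 0/90 = 0.0000
Sum = 19.122
df = 5. Since 19.122 > 11.070, we reject H₀.

19.122; reject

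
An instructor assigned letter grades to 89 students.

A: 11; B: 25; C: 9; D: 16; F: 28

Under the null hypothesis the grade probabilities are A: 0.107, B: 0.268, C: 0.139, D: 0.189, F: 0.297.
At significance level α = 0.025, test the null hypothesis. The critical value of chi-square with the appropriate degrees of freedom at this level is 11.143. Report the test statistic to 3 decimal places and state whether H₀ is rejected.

Expected counts E_i = n·p_i: 89×0.107 = 9.523, 89×0.268 = 23.852, 89×0.139 = 12.371, 89×0.189 = 16.821, 89×0.297 = 26.433.
cat         O        E   (O−E)²/E
A          11    9.523     0.2291
B          25   23.852     0.0553
C           9   12.371     0.9186
D          16   16.821     0.0401
F          28   26.433     0.0929
Sum = 1.336
df = 4. Since 1.336 < 11.143, we do not reject H₀.

1.336; do not reject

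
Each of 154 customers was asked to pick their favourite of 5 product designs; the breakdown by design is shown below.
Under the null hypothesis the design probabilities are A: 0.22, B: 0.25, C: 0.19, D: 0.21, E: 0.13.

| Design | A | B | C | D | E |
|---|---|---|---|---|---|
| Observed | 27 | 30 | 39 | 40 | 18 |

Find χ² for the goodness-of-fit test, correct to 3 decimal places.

Expected counts E_i = n·p_i: 154×0.22 = 33.88, 154×0.25 = 38.5, 154×0.19 = 29.26, 154×0.21 = 32.34, 154×0.13 = 20.02.
cat         O        E   (O−E)²/E
A          27    33.88     1.3971
B          30     38.5     1.8766
C          39    29.26     3.2422
D          40    32.34     1.8143
E          18    20.02     0.2038
Sum = 8.534

8.534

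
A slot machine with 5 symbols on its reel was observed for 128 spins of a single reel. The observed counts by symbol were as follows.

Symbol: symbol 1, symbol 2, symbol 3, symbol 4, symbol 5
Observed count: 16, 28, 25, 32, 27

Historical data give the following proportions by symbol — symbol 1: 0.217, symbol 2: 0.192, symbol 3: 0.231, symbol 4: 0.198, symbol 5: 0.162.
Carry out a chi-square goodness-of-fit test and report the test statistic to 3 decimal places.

9.816

Expected counts E_i = n·p_i: 128×0.217 = 27.776, 128×0.192 = 24.576, 128×0.231 = 29.568, 128×0.198 = 25.344, 128×0.162 = 20.736.
χ² = (16−27.776)²/27.776 + (28−24.576)²/24.576 + (25−29.568)²/29.568 + (32−25.344)²/25.344 + (27−20.736)²/20.736
   = 4.9926 + 0.4770 + 0.7057 + 1.7480 + 1.8923
Sum = 9.816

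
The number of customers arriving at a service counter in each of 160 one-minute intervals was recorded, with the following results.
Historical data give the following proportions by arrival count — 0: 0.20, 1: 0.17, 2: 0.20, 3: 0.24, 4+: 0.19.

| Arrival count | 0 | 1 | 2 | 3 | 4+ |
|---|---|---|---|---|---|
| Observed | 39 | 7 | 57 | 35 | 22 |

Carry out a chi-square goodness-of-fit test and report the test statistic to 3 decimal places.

Expected counts E_i = n·p_i: 160×0.20 = 32, 160×0.17 = 27.2, 160×0.20 = 32, 160×0.24 = 38.4, 160×0.19 = 30.4.
cat         O        E   (O−E)²/E
0          39       32     1.5313
1           7     27.2    15.0015
2          57       32    19.5313
3          35     38.4     0.3010
4+         22     30.4     2.3211
Sum = 38.686

38.686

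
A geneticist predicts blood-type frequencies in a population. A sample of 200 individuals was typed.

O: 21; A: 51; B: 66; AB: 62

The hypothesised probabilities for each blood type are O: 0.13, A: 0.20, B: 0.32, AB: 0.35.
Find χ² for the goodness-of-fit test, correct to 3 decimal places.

Expected counts E_i = n·p_i: 200×0.13 = 26, 200×0.20 = 40, 200×0.32 = 64, 200×0.35 = 70.
cat         O        E   (O−E)²/E
O          21       26     0.9615
A          51       40     3.0250
B          66       64     0.0625
AB         62       70     0.9143
Sum = 4.963

4.963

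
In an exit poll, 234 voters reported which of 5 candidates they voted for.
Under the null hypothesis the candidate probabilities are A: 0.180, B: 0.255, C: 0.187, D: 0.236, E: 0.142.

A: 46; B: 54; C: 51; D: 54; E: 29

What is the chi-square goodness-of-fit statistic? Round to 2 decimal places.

2.66

Expected counts E_i = n·p_i: 234×0.180 = 42.12, 234×0.255 = 59.67, 234×0.187 = 43.758, 234×0.236 = 55.224, 234×0.142 = 33.228.
cat         O        E   (O−E)²/E
A          46    42.12      0.357
B          54    59.67      0.539
C          51   43.758      1.199
D          54   55.224      0.027
E          29   33.228      0.538
Sum = 2.66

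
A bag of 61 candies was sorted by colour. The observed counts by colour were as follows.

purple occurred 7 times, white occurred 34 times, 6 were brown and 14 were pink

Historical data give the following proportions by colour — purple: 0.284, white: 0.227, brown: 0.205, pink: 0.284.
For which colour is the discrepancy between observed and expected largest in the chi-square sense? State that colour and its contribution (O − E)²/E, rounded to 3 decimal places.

Expected counts E_i = n·p_i: 61×0.284 = 17.324, 61×0.227 = 13.847, 61×0.205 = 12.505, 61×0.284 = 17.324.
χ² = (7−17.324)²/17.324 + (34−13.847)²/13.847 + (6−12.505)²/12.505 + (14−17.324)²/17.324
   = 6.1524 + 29.3308 + 3.3838 + 0.6378
The largest term is for white: 29.331.

white, 29.331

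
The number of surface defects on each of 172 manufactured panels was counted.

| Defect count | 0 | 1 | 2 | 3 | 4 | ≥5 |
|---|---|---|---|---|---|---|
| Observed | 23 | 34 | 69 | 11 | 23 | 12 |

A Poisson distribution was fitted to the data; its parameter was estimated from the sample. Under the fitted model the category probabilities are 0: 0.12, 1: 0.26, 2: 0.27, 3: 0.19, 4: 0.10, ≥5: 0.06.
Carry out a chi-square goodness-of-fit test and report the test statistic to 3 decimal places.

30.411

Expected counts E_i = n·p_i: 172×0.12 = 20.64, 172×0.26 = 44.72, 172×0.27 = 46.44, 172×0.19 = 32.68, 172×0.10 = 17.2, 172×0.06 = 10.32.
χ² = (23−20.64)²/20.64 + (34−44.72)²/44.72 + (69−46.44)²/46.44 + (11−32.68)²/32.68 + (23−17.2)²/17.2 + (12−10.32)²/10.32
   = 0.2698 + 2.5697 + 10.9594 + 14.3826 + 1.9558 + 0.2735
Sum = 30.411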